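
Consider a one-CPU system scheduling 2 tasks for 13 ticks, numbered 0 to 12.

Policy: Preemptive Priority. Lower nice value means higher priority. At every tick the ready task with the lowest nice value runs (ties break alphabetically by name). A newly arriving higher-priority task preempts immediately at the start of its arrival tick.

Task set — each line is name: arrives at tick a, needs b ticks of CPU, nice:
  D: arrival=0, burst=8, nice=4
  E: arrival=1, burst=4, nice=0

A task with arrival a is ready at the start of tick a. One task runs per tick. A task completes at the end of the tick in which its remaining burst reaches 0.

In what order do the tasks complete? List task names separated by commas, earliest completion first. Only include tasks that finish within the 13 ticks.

completion order = E, D

t=0: ready={D} → run D
t=1: ready={D,E} → run E
t=2: ready={D,E} → run E
t=3: ready={D,E} → run E
t=4: ready={D,E} → run E
t=5: ready={D} → run D
t=6: ready={D} → run D
t=7: ready={D} → run D
t=8: ready={D} → run D
t=9: ready={D} → run D
t=10: ready={D} → run D
t=11: ready={D} → run D
t=12: (idle)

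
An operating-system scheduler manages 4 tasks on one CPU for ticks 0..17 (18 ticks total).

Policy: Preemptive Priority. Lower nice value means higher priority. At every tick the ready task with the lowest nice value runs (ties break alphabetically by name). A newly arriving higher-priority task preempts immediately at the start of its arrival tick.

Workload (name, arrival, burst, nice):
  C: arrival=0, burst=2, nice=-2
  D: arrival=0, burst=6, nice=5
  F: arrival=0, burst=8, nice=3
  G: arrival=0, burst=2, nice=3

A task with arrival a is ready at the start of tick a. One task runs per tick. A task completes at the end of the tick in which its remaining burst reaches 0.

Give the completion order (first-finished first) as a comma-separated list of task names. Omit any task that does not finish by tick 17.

completion order = C, F, G, D

t=0: ready={C,D,F,G} → run C
t=1: ready={C,D,F,G} → run C
t=2: ready={D,F,G} → run F
t=3: ready={D,F,G} → run F
t=4: ready={D,F,G} → run F
t=5: ready={D,F,G} → run F
t=6: ready={D,F,G} → run F
t=7: ready={D,F,G} → run F
t=8: ready={D,F,G} → run F
t=9: ready={D,F,G} → run F
t=10: ready={D,G} → run G
t=11: ready={D,G} → run G
t=12: ready={D} → run D
t=13: ready={D} → run D
t=14: ready={D} → run D
t=15: ready={D} → run D
t=16: ready={D} → run D
t=17: ready={D} → run D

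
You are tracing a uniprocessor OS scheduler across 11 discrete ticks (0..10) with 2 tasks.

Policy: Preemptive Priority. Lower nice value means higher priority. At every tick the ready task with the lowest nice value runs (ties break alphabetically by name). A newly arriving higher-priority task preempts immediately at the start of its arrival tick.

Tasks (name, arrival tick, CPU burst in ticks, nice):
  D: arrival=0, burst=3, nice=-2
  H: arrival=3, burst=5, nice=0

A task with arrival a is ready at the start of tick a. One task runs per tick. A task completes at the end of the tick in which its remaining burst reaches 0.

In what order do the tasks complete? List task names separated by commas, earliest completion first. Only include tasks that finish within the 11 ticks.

t=0: ready={D} → run D
t=1: ready={D} → run D
t=2: ready={D} → run D
t=3: ready={H} → run H
t=4: ready={H} → run H
t=5: ready={H} → run H
t=6: ready={H} → run H
t=7: ready={H} → run H
t=8: (idle)
t=9: (idle)
t=10: (idle)

completion order = D, H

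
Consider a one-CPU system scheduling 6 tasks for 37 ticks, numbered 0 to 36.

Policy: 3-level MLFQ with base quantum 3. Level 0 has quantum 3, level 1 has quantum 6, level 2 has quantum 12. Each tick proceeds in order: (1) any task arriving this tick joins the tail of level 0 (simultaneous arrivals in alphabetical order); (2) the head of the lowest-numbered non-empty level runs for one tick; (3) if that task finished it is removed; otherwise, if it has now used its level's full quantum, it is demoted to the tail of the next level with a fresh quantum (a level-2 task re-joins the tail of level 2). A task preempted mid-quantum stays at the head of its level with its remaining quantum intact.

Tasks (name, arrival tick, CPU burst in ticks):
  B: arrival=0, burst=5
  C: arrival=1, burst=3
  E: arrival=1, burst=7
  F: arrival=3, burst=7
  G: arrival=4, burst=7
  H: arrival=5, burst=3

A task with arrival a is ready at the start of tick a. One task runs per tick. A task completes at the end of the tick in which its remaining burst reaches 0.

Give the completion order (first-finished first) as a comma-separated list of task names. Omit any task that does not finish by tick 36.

completion order = C, H, B, E, F, G

t=0: L0/L1/L2 = B/-/- → run B
t=1: L0/L1/L2 = BCE/-/- → run B
t=2: L0/L1/L2 = BCE/-/- → run B
t=3: L0/L1/L2 = CEF/B/- → run C
t=4: L0/L1/L2 = CEFG/B/- → run C
t=5: L0/L1/L2 = CEFGH/B/- → run C
t=6: L0/L1/L2 = EFGH/B/- → run E
t=7: L0/L1/L2 = EFGH/B/- → run E
t=8: L0/L1/L2 = EFGH/B/- → run E
t=9: L0/L1/L2 = FGH/BE/- → run F
t=10: L0/L1/L2 = FGH/BE/- → run F
t=11: L0/L1/L2 = FGH/BE/- → run F
t=12: L0/L1/L2 = GH/BEF/- → run G
t=13: L0/L1/L2 = GH/BEF/- → run G
t=14: L0/L1/L2 = GH/BEF/- → run G
t=15: L0/L1/L2 = H/BEFG/- → run H
t=16: L0/L1/L2 = H/BEFG/- → run H
t=17: L0/L1/L2 = H/BEFG/- → run H
t=18: L0/L1/L2 = -/BEFG/- → run B
t=19: L0/L1/L2 = -/BEFG/- → run B
t=20: L0/L1/L2 = -/EFG/- → run E
t=21: L0/L1/L2 = -/EFG/- → run E
t=22: L0/L1/L2 = -/EFG/- → run E
t=23: L0/L1/L2 = -/EFG/- → run E
t=24: L0/L1/L2 = -/FG/- → run F
t=25: L0/L1/L2 = -/FG/- → run F
t=26: L0/L1/L2 = -/FG/- → run F
t=27: L0/L1/L2 = -/FG/- → run F
t=28: L0/L1/L2 = -/G/- → run G
t=29: L0/L1/L2 = -/G/- → run G
t=30: L0/L1/L2 = -/G/- → run G
t=31: L0/L1/L2 = -/G/- → run G
t=32: (idle)
t=33: (idle)
t=34: (idle)
t=35: (idle)
t=36: (idle)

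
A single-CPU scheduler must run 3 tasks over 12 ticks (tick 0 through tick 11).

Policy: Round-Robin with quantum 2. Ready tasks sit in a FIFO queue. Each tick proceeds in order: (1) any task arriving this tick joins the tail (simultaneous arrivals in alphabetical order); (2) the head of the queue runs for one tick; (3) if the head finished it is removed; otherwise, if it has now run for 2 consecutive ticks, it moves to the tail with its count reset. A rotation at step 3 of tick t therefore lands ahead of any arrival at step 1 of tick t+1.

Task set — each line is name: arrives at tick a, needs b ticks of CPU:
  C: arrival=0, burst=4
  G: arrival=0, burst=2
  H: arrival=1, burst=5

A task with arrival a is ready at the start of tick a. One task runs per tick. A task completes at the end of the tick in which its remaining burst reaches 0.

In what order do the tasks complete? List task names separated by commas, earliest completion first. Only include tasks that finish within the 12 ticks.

t=0: queue=[C,G] q_used=0 → run C
t=1: queue=[C,G,H] q_used=1 → run C
t=2: queue=[G,H,C] q_used=0 → run G
t=3: queue=[G,H,C] q_used=1 → run G
t=4: queue=[H,C] q_used=0 → run H
t=5: queue=[H,C] q_used=1 → run H
t=6: queue=[C,H] q_used=0 → run C
t=7: queue=[C,H] q_used=1 → run C
t=8: queue=[H] q_used=0 → run H
t=9: queue=[H] q_used=1 → run H
t=10: queue=[H] q_used=0 → run H
t=11: (idle)

completion order = G, C, H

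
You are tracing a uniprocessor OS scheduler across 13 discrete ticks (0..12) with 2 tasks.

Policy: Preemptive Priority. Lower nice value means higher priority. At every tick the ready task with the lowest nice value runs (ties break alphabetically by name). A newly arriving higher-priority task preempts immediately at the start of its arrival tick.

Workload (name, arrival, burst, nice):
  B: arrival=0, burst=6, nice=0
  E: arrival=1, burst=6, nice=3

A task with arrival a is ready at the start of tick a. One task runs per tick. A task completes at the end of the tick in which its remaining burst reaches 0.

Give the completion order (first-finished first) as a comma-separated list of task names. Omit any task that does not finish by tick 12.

t=0: ready={B} → run B
t=1: ready={B,E} → run B
t=2: ready={B,E} → run B
t=3: ready={B,E} → run B
t=4: ready={B,E} → run B
t=5: ready={B,E} → run B
t=6: ready={E} → run E
t=7: ready={E} → run E
t=8: ready={E} → run E
t=9: ready={E} → run E
t=10: ready={E} → run E
t=11: ready={E} → run E
t=12: (idle)

completion order = B, E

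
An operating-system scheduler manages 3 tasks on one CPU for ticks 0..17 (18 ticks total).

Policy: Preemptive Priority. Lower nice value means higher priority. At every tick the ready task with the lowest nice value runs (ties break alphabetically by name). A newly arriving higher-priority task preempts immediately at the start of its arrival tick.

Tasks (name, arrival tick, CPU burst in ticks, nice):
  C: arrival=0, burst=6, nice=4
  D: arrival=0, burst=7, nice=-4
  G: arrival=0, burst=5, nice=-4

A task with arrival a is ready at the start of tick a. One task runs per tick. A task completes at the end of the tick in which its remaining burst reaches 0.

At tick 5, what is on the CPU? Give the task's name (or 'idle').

t=0: ready={C,D,G} → run D
t=1: ready={C,D,G} → run D
t=2: ready={C,D,G} → run D
t=3: ready={C,D,G} → run D
t=4: ready={C,D,G} → run D
t=5: ready={C,D,G} → run D
t=6: ready={C,D,G} → run D
t=7: ready={C,G} → run G
t=8: ready={C,G} → run G
t=9: ready={C,G} → run G
t=10: ready={C,G} → run G
t=11: ready={C,G} → run G
t=12: ready={C} → run C
t=13: ready={C} → run C
t=14: ready={C} → run C
t=15: ready={C} → run C
t=16: ready={C} → run C
t=17: ready={C} → run C

running at tick 5 = D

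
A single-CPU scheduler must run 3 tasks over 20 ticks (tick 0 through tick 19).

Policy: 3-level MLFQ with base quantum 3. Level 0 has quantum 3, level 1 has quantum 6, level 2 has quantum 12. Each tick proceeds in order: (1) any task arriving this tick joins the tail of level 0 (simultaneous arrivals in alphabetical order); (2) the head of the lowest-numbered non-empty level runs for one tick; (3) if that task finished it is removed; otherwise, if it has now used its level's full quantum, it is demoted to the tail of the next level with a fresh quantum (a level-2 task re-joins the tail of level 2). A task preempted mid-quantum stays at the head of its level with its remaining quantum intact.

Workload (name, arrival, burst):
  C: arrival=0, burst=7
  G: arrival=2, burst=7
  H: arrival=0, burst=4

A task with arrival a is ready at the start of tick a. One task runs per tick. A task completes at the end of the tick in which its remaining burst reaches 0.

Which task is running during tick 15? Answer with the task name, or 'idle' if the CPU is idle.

t=0: L0/L1/L2 = CH/-/- → run C
t=1: L0/L1/L2 = CH/-/- → run C
t=2: L0/L1/L2 = CHG/-/- → run C
t=3: L0/L1/L2 = HG/C/- → run H
t=4: L0/L1/L2 = HG/C/- → run H
t=5: L0/L1/L2 = HG/C/- → run H
t=6: L0/L1/L2 = G/CH/- → run G
t=7: L0/L1/L2 = G/CH/- → run G
t=8: L0/L1/L2 = G/CH/- → run G
t=9: L0/L1/L2 = -/CHG/- → run C
t=10: L0/L1/L2 = -/CHG/- → run C
t=11: L0/L1/L2 = -/CHG/- → run C
t=12: L0/L1/L2 = -/CHG/- → run C
t=13: L0/L1/L2 = -/HG/- → run H
t=14: L0/L1/L2 = -/G/- → run G
t=15: L0/L1/L2 = -/G/- → run G
t=16: L0/L1/L2 = -/G/- → run G
t=17: L0/L1/L2 = -/G/- → run G
t=18: (idle)
t=19: (idle)

running at tick 15 = G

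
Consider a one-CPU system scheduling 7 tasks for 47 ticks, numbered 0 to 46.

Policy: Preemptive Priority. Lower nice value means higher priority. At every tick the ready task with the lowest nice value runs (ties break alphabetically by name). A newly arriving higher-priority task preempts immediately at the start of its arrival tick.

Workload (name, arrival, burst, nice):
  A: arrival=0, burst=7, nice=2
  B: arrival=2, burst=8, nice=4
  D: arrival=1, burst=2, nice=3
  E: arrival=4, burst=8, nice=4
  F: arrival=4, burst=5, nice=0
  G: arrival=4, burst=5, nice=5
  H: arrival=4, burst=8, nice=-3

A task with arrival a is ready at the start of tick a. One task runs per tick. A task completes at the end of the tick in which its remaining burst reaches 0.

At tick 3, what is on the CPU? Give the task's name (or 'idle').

t=0: ready={A} → run A
t=1: ready={A,D} → run A
t=2: ready={A,B,D} → run A
t=3: ready={A,B,D} → run A
t=4: ready={A,B,D,E,F,G,H} → run H
t=5: ready={A,B,D,E,F,G,H} → run H
t=6: ready={A,B,D,E,F,G,H} → run H
t=7: ready={A,B,D,E,F,G,H} → run H
t=8: ready={A,B,D,E,F,G,H} → run H
t=9: ready={A,B,D,E,F,G,H} → run H
t=10: ready={A,B,D,E,F,G,H} → run H
t=11: ready={A,B,D,E,F,G,H} → run H
t=12: ready={A,B,D,E,F,G} → run F
t=13: ready={A,B,D,E,F,G} → run F
t=14: ready={A,B,D,E,F,G} → run F
t=15: ready={A,B,D,E,F,G} → run F
t=16: ready={A,B,D,E,F,G} → run F
t=17: ready={A,B,D,E,G} → run A
t=18: ready={A,B,D,E,G} → run A
t=19: ready={A,B,D,E,G} → run A
t=20: ready={B,D,E,G} → run D
t=21: ready={B,D,E,G} → run D
t=22: ready={B,E,G} → run B
t=23: ready={B,E,G} → run B
t=24: ready={B,E,G} → run B
t=25: ready={B,E,G} → run B
t=26: ready={B,E,G} → run B
t=27: ready={B,E,G} → run B
t=28: ready={B,E,G} → run B
t=29: ready={B,E,G} → run B
t=30: ready={E,G} → run E
t=31: ready={E,G} → run E
t=32: ready={E,G} → run E
t=33: ready={E,G} → run E
t=34: ready={E,G} → run E
t=35: ready={E,G} → run E
t=36: ready={E,G} → run E
t=37: ready={E,G} → run E
t=38: ready={G} → run G
t=39: ready={G} → run G
t=40: ready={G} → run G
t=41: ready={G} → run G
t=42: ready={G} → run G
t=43: (idle)
t=44: (idle)
t=45: (idle)
t=46: (idle)

running at tick 3 = A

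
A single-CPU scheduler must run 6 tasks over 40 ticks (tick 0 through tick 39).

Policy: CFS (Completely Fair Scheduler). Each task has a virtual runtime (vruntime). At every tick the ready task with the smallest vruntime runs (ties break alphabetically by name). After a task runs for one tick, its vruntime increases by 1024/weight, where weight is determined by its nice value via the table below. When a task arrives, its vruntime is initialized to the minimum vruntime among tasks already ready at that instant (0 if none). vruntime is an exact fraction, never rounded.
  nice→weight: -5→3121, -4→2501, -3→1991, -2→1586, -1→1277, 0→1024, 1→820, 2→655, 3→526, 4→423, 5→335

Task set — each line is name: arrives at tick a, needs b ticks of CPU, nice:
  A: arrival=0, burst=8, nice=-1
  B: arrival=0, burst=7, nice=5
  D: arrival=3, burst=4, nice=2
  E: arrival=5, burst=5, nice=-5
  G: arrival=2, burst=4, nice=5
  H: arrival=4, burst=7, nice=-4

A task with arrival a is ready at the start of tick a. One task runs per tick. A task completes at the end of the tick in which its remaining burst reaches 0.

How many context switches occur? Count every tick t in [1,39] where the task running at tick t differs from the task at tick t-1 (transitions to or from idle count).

context switches = 31

t=0: vr[A=0 B=0] → run A
t=1: vr[A=1024/1277 B=0] → run B
t=2: vr[A=1024/1277 B=1024/335 G=1024/1277] → run A
t=3: vr[A=2048/1277 B=1024/335 D=1024/1277 G=1024/1277] → run D
t=4: vr[A=2048/1277 B=1024/335 D=1978368/836435 G=1024/1277 H=1024/1277] → run G
t=5: vr[A=2048/1277 B=1024/335 D=1978368/836435 E=1024/1277 G=1650688/427795 H=1024/1277] → run E
t=6: vr[A=2048/1277 B=1024/335 D=1978368/836435 E=4503552/3985517 G=1650688/427795 H=1024/1277] → run H
t=7: vr[A=2048/1277 B=1024/335 D=1978368/836435 E=4503552/3985517 G=1650688/427795 H=3868672/3193777] → run E
t=8: vr[A=2048/1277 B=1024/335 D=1978368/836435 E=5811200/3985517 G=1650688/427795 H=3868672/3193777] → run H
t=9: vr[A=2048/1277 B=1024/335 D=1978368/836435 E=5811200/3985517 G=1650688/427795 H=5176320/3193777] → run E
t=10: vr[A=2048/1277 B=1024/335 D=1978368/836435 E=7118848/3985517 G=1650688/427795 H=5176320/3193777] → run A
t=11: vr[A=3072/1277 B=1024/335 D=1978368/836435 E=7118848/3985517 G=1650688/427795 H=5176320/3193777] → run H
t=12: vr[A=3072/1277 B=1024/335 D=1978368/836435 E=7118848/3985517 G=1650688/427795 H=6483968/3193777] → run E
t=13: vr[A=3072/1277 B=1024/335 D=1978368/836435 E=8426496/3985517 G=1650688/427795 H=6483968/3193777] → run H
t=14: vr[A=3072/1277 B=1024/335 D=1978368/836435 E=8426496/3985517 G=1650688/427795 H=7791616/3193777] → run E
t=15: vr[A=3072/1277 B=1024/335 D=1978368/836435 G=1650688/427795 H=7791616/3193777] → run D
t=16: vr[A=3072/1277 B=1024/335 D=3286016/836435 G=1650688/427795 H=7791616/3193777] → run A
t=17: vr[A=4096/1277 B=1024/335 D=3286016/836435 G=1650688/427795 H=7791616/3193777] → run H
t=18: vr[A=4096/1277 B=1024/335 D=3286016/836435 G=1650688/427795 H=9099264/3193777] → run H
t=19: vr[A=4096/1277 B=1024/335 D=3286016/836435 G=1650688/427795 H=10406912/3193777] → run B
t=20: vr[A=4096/1277 B=2048/335 D=3286016/836435 G=1650688/427795 H=10406912/3193777] → run A
t=21: vr[A=5120/1277 B=2048/335 D=3286016/836435 G=1650688/427795 H=10406912/3193777] → run H
t=22: vr[A=5120/1277 B=2048/335 D=3286016/836435 G=1650688/427795] → run G
t=23: vr[A=5120/1277 B=2048/335 D=3286016/836435 G=2958336/427795] → run D
t=24: vr[A=5120/1277 B=2048/335 D=4593664/836435 G=2958336/427795] → run A
t=25: vr[A=6144/1277 B=2048/335 D=4593664/836435 G=2958336/427795] → run A
t=26: vr[A=7168/1277 B=2048/335 D=4593664/836435 G=2958336/427795] → run D
t=27: vr[A=7168/1277 B=2048/335 G=2958336/427795] → run A
t=28: vr[B=2048/335 G=2958336/427795] → run B
t=29: vr[B=3072/335 G=2958336/427795] → run G
t=30: vr[B=3072/335 G=4265984/427795] → run B
t=31: vr[B=4096/335 G=4265984/427795] → run G
t=32: vr[B=4096/335] → run B
t=33: vr[B=1024/67] → run B
t=34: vr[B=6144/335] → run B
t=35: (idle)
t=36: (idle)
t=37: (idle)
t=38: (idle)
t=39: (idle)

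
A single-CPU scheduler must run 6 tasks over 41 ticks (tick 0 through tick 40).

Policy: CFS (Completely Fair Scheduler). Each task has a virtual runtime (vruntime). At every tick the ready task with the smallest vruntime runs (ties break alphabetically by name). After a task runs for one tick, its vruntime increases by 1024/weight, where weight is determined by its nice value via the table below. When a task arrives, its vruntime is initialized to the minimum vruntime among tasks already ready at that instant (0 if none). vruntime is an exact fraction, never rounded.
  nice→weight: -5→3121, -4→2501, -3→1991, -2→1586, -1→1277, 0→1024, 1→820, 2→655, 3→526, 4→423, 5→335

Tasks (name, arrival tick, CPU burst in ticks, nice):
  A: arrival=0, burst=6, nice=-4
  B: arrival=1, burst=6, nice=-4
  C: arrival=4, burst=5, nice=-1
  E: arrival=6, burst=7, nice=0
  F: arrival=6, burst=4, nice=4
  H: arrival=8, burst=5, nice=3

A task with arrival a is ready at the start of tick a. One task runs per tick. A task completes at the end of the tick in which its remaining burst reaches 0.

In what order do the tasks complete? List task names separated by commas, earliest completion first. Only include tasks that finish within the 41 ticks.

completion order = A, B, C, E, F, H

t=0: vr[A=0] → run A
t=1: vr[A=1024/2501 B=1024/2501] → run A
t=2: vr[A=2048/2501 B=1024/2501] → run B
t=3: vr[A=2048/2501 B=2048/2501] → run A
t=4: vr[A=3072/2501 B=2048/2501 C=2048/2501] → run B
t=5: vr[A=3072/2501 B=3072/2501 C=2048/2501] → run C
t=6: vr[A=3072/2501 B=3072/2501 C=5176320/3193777 E=3072/2501 F=3072/2501] → run A
t=7: vr[A=4096/2501 B=3072/2501 C=5176320/3193777 E=3072/2501 F=3072/2501] → run B
t=8: vr[A=4096/2501 B=4096/2501 C=5176320/3193777 E=3072/2501 F=3072/2501 H=3072/2501] → run E
t=9: vr[A=4096/2501 B=4096/2501 C=5176320/3193777 E=5573/2501 F=3072/2501 H=3072/2501] → run F
t=10: vr[A=4096/2501 B=4096/2501 C=5176320/3193777 E=5573/2501 F=3860480/1057923 H=3072/2501] → run H
t=11: vr[A=4096/2501 B=4096/2501 C=5176320/3193777 E=5573/2501 F=3860480/1057923 H=2088448/657763] → run C
t=12: vr[A=4096/2501 B=4096/2501 C=7737344/3193777 E=5573/2501 F=3860480/1057923 H=2088448/657763] → run A
t=13: vr[A=5120/2501 B=4096/2501 C=7737344/3193777 E=5573/2501 F=3860480/1057923 H=2088448/657763] → run B
t=14: vr[A=5120/2501 B=5120/2501 C=7737344/3193777 E=5573/2501 F=3860480/1057923 H=2088448/657763] → run A
t=15: vr[B=5120/2501 C=7737344/3193777 E=5573/2501 F=3860480/1057923 H=2088448/657763] → run B
t=16: vr[B=6144/2501 C=7737344/3193777 E=5573/2501 F=3860480/1057923 H=2088448/657763] → run E
t=17: vr[B=6144/2501 C=7737344/3193777 E=8074/2501 F=3860480/1057923 H=2088448/657763] → run C
t=18: vr[B=6144/2501 C=10298368/3193777 E=8074/2501 F=3860480/1057923 H=2088448/657763] → run B
t=19: vr[C=10298368/3193777 E=8074/2501 F=3860480/1057923 H=2088448/657763] → run H
t=20: vr[C=10298368/3193777 E=8074/2501 F=3860480/1057923 H=3368960/657763] → run C
t=21: vr[C=12859392/3193777 E=8074/2501 F=3860480/1057923 H=3368960/657763] → run E
t=22: vr[C=12859392/3193777 E=10575/2501 F=3860480/1057923 H=3368960/657763] → run F
t=23: vr[C=12859392/3193777 E=10575/2501 F=6421504/1057923 H=3368960/657763] → run C
t=24: vr[E=10575/2501 F=6421504/1057923 H=3368960/657763] → run E
t=25: vr[E=13076/2501 F=6421504/1057923 H=3368960/657763] → run H
t=26: vr[E=13076/2501 F=6421504/1057923 H=4649472/657763] → run E
t=27: vr[E=15577/2501 F=6421504/1057923 H=4649472/657763] → run F
t=28: vr[E=15577/2501 F=2994176/352641 H=4649472/657763] → run E
t=29: vr[E=18078/2501 F=2994176/352641 H=4649472/657763] → run H
t=30: vr[E=18078/2501 F=2994176/352641 H=5929984/657763] → run E
t=31: vr[F=2994176/352641 H=5929984/657763] → run F
t=32: vr[H=5929984/657763] → run H
t=33: (idle)
t=34: (idle)
t=35: (idle)
t=36: (idle)
t=37: (idle)
t=38: (idle)
t=39: (idle)
t=40: (idle)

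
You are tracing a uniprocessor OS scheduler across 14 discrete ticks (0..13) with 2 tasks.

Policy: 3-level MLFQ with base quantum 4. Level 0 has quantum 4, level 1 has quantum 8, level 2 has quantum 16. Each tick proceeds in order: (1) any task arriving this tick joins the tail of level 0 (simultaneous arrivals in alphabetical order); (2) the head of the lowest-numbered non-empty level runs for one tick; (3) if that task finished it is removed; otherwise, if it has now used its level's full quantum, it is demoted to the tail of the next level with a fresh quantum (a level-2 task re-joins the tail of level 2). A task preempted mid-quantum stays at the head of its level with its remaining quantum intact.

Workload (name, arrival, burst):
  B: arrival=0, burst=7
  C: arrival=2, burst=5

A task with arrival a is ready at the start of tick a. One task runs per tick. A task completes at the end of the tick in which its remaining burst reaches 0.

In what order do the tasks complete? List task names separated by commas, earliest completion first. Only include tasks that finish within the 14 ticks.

completion order = B, C

t=0: L0/L1/L2 = B/-/- → run B
t=1: L0/L1/L2 = B/-/- → run B
t=2: L0/L1/L2 = BC/-/- → run B
t=3: L0/L1/L2 = BC/-/- → run B
t=4: L0/L1/L2 = C/B/- → run C
t=5: L0/L1/L2 = C/B/- → run C
t=6: L0/L1/L2 = C/B/- → run C
t=7: L0/L1/L2 = C/B/- → run C
t=8: L0/L1/L2 = -/BC/- → run B
t=9: L0/L1/L2 = -/BC/- → run B
t=10: L0/L1/L2 = -/BC/- → run B
t=11: L0/L1/L2 = -/C/- → run C
t=12: (idle)
t=13: (idle)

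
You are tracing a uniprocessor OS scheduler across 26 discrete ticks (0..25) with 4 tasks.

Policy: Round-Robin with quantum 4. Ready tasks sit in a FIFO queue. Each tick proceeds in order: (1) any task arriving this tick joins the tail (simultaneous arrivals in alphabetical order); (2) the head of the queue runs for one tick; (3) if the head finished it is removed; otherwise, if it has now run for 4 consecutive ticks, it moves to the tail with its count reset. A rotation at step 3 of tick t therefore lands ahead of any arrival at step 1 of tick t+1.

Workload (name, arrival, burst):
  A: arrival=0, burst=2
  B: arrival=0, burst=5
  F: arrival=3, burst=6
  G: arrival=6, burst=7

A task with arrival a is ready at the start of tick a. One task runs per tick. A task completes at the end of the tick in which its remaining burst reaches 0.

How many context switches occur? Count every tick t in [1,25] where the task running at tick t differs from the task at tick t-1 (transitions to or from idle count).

t=0: queue=[A,B] q_used=0 → run A
t=1: queue=[A,B] q_used=1 → run A
t=2: queue=[B] q_used=0 → run B
t=3: queue=[B,F] q_used=1 → run B
t=4: queue=[B,F] q_used=2 → run B
t=5: queue=[B,F] q_used=3 → run B
t=6: queue=[F,B,G] q_used=0 → run F
t=7: queue=[F,B,G] q_used=1 → run F
t=8: queue=[F,B,G] q_used=2 → run F
t=9: queue=[F,B,G] q_used=3 → run F
t=10: queue=[B,G,F] q_used=0 → run B
t=11: queue=[G,F] q_used=0 → run G
t=12: queue=[G,F] q_used=1 → run G
t=13: queue=[G,F] q_used=2 → run G
t=14: queue=[G,F] q_used=3 → run G
t=15: queue=[F,G] q_used=0 → run F
t=16: queue=[F,G] q_used=1 → run F
t=17: queue=[G] q_used=0 → run G
t=18: queue=[G] q_used=1 → run G
t=19: queue=[G] q_used=2 → run G
t=20: (idle)
t=21: (idle)
t=22: (idle)
t=23: (idle)
t=24: (idle)
t=25: (idle)

context switches = 7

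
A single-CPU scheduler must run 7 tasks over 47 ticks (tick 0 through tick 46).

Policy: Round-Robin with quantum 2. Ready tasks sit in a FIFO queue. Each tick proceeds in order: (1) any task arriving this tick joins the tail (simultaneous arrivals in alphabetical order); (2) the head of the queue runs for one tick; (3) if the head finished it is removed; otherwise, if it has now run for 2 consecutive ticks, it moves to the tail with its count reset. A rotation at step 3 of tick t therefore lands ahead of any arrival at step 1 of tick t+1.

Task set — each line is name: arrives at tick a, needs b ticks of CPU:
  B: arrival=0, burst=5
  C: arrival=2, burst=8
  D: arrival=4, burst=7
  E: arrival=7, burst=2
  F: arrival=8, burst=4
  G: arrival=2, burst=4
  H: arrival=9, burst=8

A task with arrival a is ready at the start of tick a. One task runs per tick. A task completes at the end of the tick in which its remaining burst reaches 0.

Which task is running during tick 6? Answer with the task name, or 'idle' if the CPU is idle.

running at tick 6 = G

t=0: queue=[B] q_used=0 → run B
t=1: queue=[B] q_used=1 → run B
t=2: queue=[B,C,G] q_used=0 → run B
t=3: queue=[B,C,G] q_used=1 → run B
t=4: queue=[C,G,B,D] q_used=0 → run C
t=5: queue=[C,G,B,D] q_used=1 → run C
t=6: queue=[G,B,D,C] q_used=0 → run G
t=7: queue=[G,B,D,C,E] q_used=1 → run G
t=8: queue=[B,D,C,E,G,F] q_used=0 → run B
t=9: queue=[D,C,E,G,F,H] q_used=0 → run D
t=10: queue=[D,C,E,G,F,H] q_used=1 → run D
t=11: queue=[C,E,G,F,H,D] q_used=0 → run C
t=12: queue=[C,E,G,F,H,D] q_used=1 → run C
t=13: queue=[E,G,F,H,D,C] q_used=0 → run E
t=14: queue=[E,G,F,H,D,C] q_used=1 → run E
t=15: queue=[G,F,H,D,C] q_used=0 → run G
t=16: queue=[G,F,H,D,C] q_used=1 → run G
t=17: queue=[F,H,D,C] q_used=0 → run F
t=18: queue=[F,H,D,C] q_used=1 → run F
t=19: queue=[H,D,C,F] q_used=0 → run H
t=20: queue=[H,D,C,F] q_used=1 → run H
t=21: queue=[D,C,F,H] q_used=0 → run D
t=22: queue=[D,C,F,H] q_used=1 → run D
t=23: queue=[C,F,H,D] q_used=0 → run C
t=24: queue=[C,F,H,D] q_used=1 → run C
t=25: queue=[F,H,D,C] q_used=0 → run F
t=26: queue=[F,H,D,C] q_used=1 → run F
t=27: queue=[H,D,C] q_used=0 → run H
t=28: queue=[H,D,C] q_used=1 → run H
t=29: queue=[D,C,H] q_used=0 → run D
t=30: queue=[D,C,H] q_used=1 → run D
t=31: queue=[C,H,D] q_used=0 → run C
t=32: queue=[C,H,D] q_used=1 → run C
t=33: queue=[H,D] q_used=0 → run H
t=34: queue=[H,D] q_used=1 → run H
t=35: queue=[D,H] q_used=0 → run D
t=36: queue=[H] q_used=0 → run H
t=37: queue=[H] q_used=1 → run H
t=38: (idle)
t=39: (idle)
t=40: (idle)
t=41: (idle)
t=42: (idle)
t=43: (idle)
t=44: (idle)
t=45: (idle)
t=46: (idle)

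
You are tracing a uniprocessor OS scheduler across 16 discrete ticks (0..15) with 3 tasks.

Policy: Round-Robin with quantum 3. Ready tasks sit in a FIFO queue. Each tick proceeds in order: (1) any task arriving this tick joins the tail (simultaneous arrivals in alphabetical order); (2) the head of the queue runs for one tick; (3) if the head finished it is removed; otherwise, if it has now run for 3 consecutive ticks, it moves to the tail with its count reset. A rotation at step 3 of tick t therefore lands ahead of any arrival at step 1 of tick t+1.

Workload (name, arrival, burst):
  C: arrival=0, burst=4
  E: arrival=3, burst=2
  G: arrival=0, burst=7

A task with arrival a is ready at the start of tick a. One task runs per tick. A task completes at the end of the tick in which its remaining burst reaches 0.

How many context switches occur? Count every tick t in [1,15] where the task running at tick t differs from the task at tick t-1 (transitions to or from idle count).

t=0: queue=[C,G] q_used=0 → run C
t=1: queue=[C,G] q_used=1 → run C
t=2: queue=[C,G] q_used=2 → run C
t=3: queue=[G,C,E] q_used=0 → run G
t=4: queue=[G,C,E] q_used=1 → run G
t=5: queue=[G,C,E] q_used=2 → run G
t=6: queue=[C,E,G] q_used=0 → run C
t=7: queue=[E,G] q_used=0 → run E
t=8: queue=[E,G] q_used=1 → run E
t=9: queue=[G] q_used=0 → run G
t=10: queue=[G] q_used=1 → run G
t=11: queue=[G] q_used=2 → run G
t=12: queue=[G] q_used=0 → run G
t=13: (idle)
t=14: (idle)
t=15: (idle)

context switches = 5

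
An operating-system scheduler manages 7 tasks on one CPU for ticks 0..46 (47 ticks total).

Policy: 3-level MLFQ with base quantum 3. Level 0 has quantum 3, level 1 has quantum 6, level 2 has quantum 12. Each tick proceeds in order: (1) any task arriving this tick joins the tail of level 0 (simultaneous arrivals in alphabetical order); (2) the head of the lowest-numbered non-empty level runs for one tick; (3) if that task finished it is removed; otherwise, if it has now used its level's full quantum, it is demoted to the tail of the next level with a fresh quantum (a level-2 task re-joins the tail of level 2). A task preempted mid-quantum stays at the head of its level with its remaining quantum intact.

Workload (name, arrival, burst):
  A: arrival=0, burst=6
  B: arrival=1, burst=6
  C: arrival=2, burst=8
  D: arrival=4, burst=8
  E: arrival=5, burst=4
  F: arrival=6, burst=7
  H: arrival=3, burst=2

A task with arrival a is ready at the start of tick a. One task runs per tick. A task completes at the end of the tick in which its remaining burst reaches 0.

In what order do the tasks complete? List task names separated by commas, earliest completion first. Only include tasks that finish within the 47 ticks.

t=0: L0/L1/L2 = A/-/- → run A
t=1: L0/L1/L2 = AB/-/- → run A
t=2: L0/L1/L2 = ABC/-/- → run A
t=3: L0/L1/L2 = BCH/A/- → run B
t=4: L0/L1/L2 = BCHD/A/- → run B
t=5: L0/L1/L2 = BCHDE/A/- → run B
t=6: L0/L1/L2 = CHDEF/AB/- → run C
t=7: L0/L1/L2 = CHDEF/AB/- → run C
t=8: L0/L1/L2 = CHDEF/AB/- → run C
t=9: L0/L1/L2 = HDEF/ABC/- → run H
t=10: L0/L1/L2 = HDEF/ABC/- → run H
t=11: L0/L1/L2 = DEF/ABC/- → run D
t=12: L0/L1/L2 = DEF/ABC/- → run D
t=13: L0/L1/L2 = DEF/ABC/- → run D
t=14: L0/L1/L2 = EF/ABCD/- → run E
t=15: L0/L1/L2 = EF/ABCD/- → run E
t=16: L0/L1/L2 = EF/ABCD/- → run E
t=17: L0/L1/L2 = F/ABCDE/- → run F
t=18: L0/L1/L2 = F/ABCDE/- → run F
t=19: L0/L1/L2 = F/ABCDE/- → run F
t=20: L0/L1/L2 = -/ABCDEF/- → run A
t=21: L0/L1/L2 = -/ABCDEF/- → run A
t=22: L0/L1/L2 = -/ABCDEF/- → run A
t=23: L0/L1/L2 = -/BCDEF/- → run B
t=24: L0/L1/L2 = -/BCDEF/- → run B
t=25: L0/L1/L2 = -/BCDEF/- → run B
t=26: L0/L1/L2 = -/CDEF/- → run C
t=27: L0/L1/L2 = -/CDEF/- → run C
t=28: L0/L1/L2 = -/CDEF/- → run C
t=29: L0/L1/L2 = -/CDEF/- → run C
t=30: L0/L1/L2 = -/CDEF/- → run C
t=31: L0/L1/L2 = -/DEF/- → run D
t=32: L0/L1/L2 = -/DEF/- → run D
t=33: L0/L1/L2 = -/DEF/- → run D
t=34: L0/L1/L2 = -/DEF/- → run D
t=35: L0/L1/L2 = -/DEF/- → run D
t=36: L0/L1/L2 = -/EF/- → run E
t=37: L0/L1/L2 = -/F/- → run F
t=38: L0/L1/L2 = -/F/- → run F
t=39: L0/L1/L2 = -/F/- → run F
t=40: L0/L1/L2 = -/F/- → run F
t=41: (idle)
t=42: (idle)
t=43: (idle)
t=44: (idle)
t=45: (idle)
t=46: (idle)

completion order = H, A, B, C, D, E, F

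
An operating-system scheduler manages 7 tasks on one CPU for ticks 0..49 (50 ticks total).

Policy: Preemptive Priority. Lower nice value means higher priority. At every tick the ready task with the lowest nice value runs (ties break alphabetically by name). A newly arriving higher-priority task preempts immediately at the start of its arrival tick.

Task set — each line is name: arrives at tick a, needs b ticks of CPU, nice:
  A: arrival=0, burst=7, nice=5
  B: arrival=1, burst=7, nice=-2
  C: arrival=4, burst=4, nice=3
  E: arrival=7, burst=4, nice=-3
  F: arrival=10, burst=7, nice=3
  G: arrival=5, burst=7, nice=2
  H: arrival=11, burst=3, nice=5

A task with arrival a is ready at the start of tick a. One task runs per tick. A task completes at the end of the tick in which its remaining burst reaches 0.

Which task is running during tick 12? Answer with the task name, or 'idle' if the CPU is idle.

running at tick 12 = G

t=0: ready={A} → run A
t=1: ready={A,B} → run B
t=2: ready={A,B} → run B
t=3: ready={A,B} → run B
t=4: ready={A,B,C} → run B
t=5: ready={A,B,C,G} → run B
t=6: ready={A,B,C,G} → run B
t=7: ready={A,B,C,E,G} → run E
t=8: ready={A,B,C,E,G} → run E
t=9: ready={A,B,C,E,G} → run E
t=10: ready={A,B,C,E,F,G} → run E
t=11: ready={A,B,C,F,G,H} → run B
t=12: ready={A,C,F,G,H} → run G
t=13: ready={A,C,F,G,H} → run G
t=14: ready={A,C,F,G,H} → run G
t=15: ready={A,C,F,G,H} → run G
t=16: ready={A,C,F,G,H} → run G
t=17: ready={A,C,F,G,H} → run G
t=18: ready={A,C,F,G,H} → run G
t=19: ready={A,C,F,H} → run C
t=20: ready={A,C,F,H} → run C
t=21: ready={A,C,F,H} → run C
t=22: ready={A,C,F,H} → run C
t=23: ready={A,F,H} → run F
t=24: ready={A,F,H} → run F
t=25: ready={A,F,H} → run F
t=26: ready={A,F,H} → run F
t=27: ready={A,F,H} → run F
t=28: ready={A,F,H} → run F
t=29: ready={A,F,H} → run F
t=30: ready={A,H} → run A
t=31: ready={A,H} → run A
t=32: ready={A,H} → run A
t=33: ready={A,H} → run A
t=34: ready={A,H} → run A
t=35: ready={A,H} → run A
t=36: ready={H} → run H
t=37: ready={H} → run H
t=38: ready={H} → run H
t=39: (idle)
t=40: (idle)
t=41: (idle)
t=42: (idle)
t=43: (idle)
t=44: (idle)
t=45: (idle)
t=46: (idle)
t=47: (idle)
t=48: (idle)
t=49: (idle)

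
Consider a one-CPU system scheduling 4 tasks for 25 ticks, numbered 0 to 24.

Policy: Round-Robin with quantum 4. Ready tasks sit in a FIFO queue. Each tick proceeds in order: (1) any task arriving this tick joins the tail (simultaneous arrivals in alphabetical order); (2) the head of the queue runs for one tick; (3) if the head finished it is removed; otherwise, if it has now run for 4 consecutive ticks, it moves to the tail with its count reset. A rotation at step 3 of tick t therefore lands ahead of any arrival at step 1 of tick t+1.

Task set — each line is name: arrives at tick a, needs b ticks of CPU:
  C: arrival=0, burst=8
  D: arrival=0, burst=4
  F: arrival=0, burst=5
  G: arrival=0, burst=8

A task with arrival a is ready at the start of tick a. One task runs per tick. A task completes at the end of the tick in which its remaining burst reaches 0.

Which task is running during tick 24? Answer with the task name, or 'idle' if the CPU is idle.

running at tick 24 = G

t=0: queue=[C,D,F,G] q_used=0 → run C
t=1: queue=[C,D,F,G] q_used=1 → run C
t=2: queue=[C,D,F,G] q_used=2 → run C
t=3: queue=[C,D,F,G] q_used=3 → run C
t=4: queue=[D,F,G,C] q_used=0 → run D
t=5: queue=[D,F,G,C] q_used=1 → run D
t=6: queue=[D,F,G,C] q_used=2 → run D
t=7: queue=[D,F,G,C] q_used=3 → run D
t=8: queue=[F,G,C] q_used=0 → run F
t=9: queue=[F,G,C] q_used=1 → run F
t=10: queue=[F,G,C] q_used=2 → run F
t=11: queue=[F,G,C] q_used=3 → run F
t=12: queue=[G,C,F] q_used=0 → run G
t=13: queue=[G,C,F] q_used=1 → run G
t=14: queue=[G,C,F] q_used=2 → run G
t=15: queue=[G,C,F] q_used=3 → run G
t=16: queue=[C,F,G] q_used=0 → run C
t=17: queue=[C,F,G] q_used=1 → run C
t=18: queue=[C,F,G] q_used=2 → run C
t=19: queue=[C,F,G] q_used=3 → run C
t=20: queue=[F,G] q_used=0 → run F
t=21: queue=[G] q_used=0 → run G
t=22: queue=[G] q_used=1 → run G
t=23: queue=[G] q_used=2 → run G
t=24: queue=[G] q_used=3 → run G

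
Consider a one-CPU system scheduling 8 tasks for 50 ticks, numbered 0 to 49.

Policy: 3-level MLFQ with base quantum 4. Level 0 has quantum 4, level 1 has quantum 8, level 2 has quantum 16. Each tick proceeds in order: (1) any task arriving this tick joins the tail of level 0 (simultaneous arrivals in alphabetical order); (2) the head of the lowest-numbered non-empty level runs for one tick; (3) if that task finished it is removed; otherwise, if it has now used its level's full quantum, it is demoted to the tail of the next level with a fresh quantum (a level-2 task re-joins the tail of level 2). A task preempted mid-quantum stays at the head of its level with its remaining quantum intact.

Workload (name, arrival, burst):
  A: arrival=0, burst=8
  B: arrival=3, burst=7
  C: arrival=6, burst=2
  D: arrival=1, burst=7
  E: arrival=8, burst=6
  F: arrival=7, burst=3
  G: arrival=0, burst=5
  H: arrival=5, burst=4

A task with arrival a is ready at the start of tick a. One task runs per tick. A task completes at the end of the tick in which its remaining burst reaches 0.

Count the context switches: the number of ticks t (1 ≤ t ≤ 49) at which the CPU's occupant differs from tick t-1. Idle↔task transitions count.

context switches = 13

t=0: L0/L1/L2 = AG/-/- → run A
t=1: L0/L1/L2 = AGD/-/- → run A
t=2: L0/L1/L2 = AGD/-/- → run A
t=3: L0/L1/L2 = AGDB/-/- → run A
t=4: L0/L1/L2 = GDB/A/- → run G
t=5: L0/L1/L2 = GDBH/A/- → run G
t=6: L0/L1/L2 = GDBHC/A/- → run G
t=7: L0/L1/L2 = GDBHCF/A/- → run G
t=8: L0/L1/L2 = DBHCFE/AG/- → run D
t=9: L0/L1/L2 = DBHCFE/AG/- → run D
t=10: L0/L1/L2 = DBHCFE/AG/- → run D
t=11: L0/L1/L2 = DBHCFE/AG/- → run D
t=12: L0/L1/L2 = BHCFE/AGD/- → run B
t=13: L0/L1/L2 = BHCFE/AGD/- → run B
t=14: L0/L1/L2 = BHCFE/AGD/- → run B
t=15: L0/L1/L2 = BHCFE/AGD/- → run B
t=16: L0/L1/L2 = HCFE/AGDB/- → run H
t=17: L0/L1/L2 = HCFE/AGDB/- → run H
t=18: L0/L1/L2 = HCFE/AGDB/- → run H
t=19: L0/L1/L2 = HCFE/AGDB/- → run H
t=20: L0/L1/L2 = CFE/AGDB/- → run C
t=21: L0/L1/L2 = CFE/AGDB/- → run C
t=22: L0/L1/L2 = FE/AGDB/- → run F
t=23: L0/L1/L2 = FE/AGDB/- → run F
t=24: L0/L1/L2 = FE/AGDB/- → run F
t=25: L0/L1/L2 = E/AGDB/- → run E
t=26: L0/L1/L2 = E/AGDB/- → run E
t=27: L0/L1/L2 = E/AGDB/- → run E
t=28: L0/L1/L2 = E/AGDB/- → run E
t=29: L0/L1/L2 = -/AGDBE/- → run A
t=30: L0/L1/L2 = -/AGDBE/- → run A
t=31: L0/L1/L2 = -/AGDBE/- → run A
t=32: L0/L1/L2 = -/AGDBE/- → run A
t=33: L0/L1/L2 = -/GDBE/- → run G
t=34: L0/L1/L2 = -/DBE/- → run D
t=35: L0/L1/L2 = -/DBE/- → run D
t=36: L0/L1/L2 = -/DBE/- → run D
t=37: L0/L1/L2 = -/BE/- → run B
t=38: L0/L1/L2 = -/BE/- → run B
t=39: L0/L1/L2 = -/BE/- → run B
t=40: L0/L1/L2 = -/E/- → run E
t=41: L0/L1/L2 = -/E/- → run E
t=42: (idle)
t=43: (idle)
t=44: (idle)
t=45: (idle)
t=46: (idle)
t=47: (idle)
t=48: (idle)
t=49: (idle)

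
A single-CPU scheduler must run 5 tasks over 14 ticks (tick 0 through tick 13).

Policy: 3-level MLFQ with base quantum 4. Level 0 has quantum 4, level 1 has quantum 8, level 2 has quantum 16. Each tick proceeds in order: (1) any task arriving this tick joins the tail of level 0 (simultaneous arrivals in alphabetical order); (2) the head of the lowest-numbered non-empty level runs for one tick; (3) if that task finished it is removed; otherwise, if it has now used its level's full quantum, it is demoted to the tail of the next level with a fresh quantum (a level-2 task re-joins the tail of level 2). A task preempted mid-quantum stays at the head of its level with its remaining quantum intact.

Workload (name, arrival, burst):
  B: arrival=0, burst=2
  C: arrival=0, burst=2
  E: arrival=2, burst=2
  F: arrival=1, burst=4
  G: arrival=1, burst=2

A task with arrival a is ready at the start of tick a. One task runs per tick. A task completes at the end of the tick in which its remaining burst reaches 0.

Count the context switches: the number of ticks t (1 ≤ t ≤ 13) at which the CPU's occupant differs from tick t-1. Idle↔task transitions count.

t=0: L0/L1/L2 = BC/-/- → run B
t=1: L0/L1/L2 = BCFG/-/- → run B
t=2: L0/L1/L2 = CFGE/-/- → run C
t=3: L0/L1/L2 = CFGE/-/- → run C
t=4: L0/L1/L2 = FGE/-/- → run F
t=5: L0/L1/L2 = FGE/-/- → run F
t=6: L0/L1/L2 = FGE/-/- → run F
t=7: L0/L1/L2 = FGE/-/- → run F
t=8: L0/L1/L2 = GE/-/- → run G
t=9: L0/L1/L2 = GE/-/- → run G
t=10: L0/L1/L2 = E/-/- → run E
t=11: L0/L1/L2 = E/-/- → run E
t=12: (idle)
t=13: (idle)

context switches = 5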